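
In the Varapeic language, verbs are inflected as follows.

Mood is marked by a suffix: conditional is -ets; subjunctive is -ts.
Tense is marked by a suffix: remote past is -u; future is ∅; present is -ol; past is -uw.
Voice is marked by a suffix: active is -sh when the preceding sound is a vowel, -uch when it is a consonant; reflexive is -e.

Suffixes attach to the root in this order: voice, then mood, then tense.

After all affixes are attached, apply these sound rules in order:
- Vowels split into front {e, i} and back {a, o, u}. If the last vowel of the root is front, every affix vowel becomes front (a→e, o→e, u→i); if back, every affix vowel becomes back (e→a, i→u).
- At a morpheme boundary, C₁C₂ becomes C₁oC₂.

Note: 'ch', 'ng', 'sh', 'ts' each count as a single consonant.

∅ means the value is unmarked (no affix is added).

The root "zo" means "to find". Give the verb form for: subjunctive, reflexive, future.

zoats

Attach voice reflexive -e → zoe.
Attach mood subjunctive -ts → zoets.
tense = future: zero marking, form stays zoets.
Apply vowel harmony: zoets → zoats.
Epenthesis: no change.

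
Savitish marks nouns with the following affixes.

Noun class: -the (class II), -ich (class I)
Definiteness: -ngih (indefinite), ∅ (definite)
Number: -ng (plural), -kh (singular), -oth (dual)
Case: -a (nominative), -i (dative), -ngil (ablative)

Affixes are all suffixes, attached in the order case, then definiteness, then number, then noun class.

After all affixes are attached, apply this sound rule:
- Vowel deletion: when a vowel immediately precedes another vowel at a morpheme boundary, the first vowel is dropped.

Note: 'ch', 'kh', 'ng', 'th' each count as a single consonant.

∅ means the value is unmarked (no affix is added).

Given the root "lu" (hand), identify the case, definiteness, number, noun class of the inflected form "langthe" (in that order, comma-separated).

nominative, definite, plural, class II

Segment: lu-a-ng-the.
case: -a → nominative.
definiteness: ∅ → definite.
number: -ng → plural.
noun class: -the → class II.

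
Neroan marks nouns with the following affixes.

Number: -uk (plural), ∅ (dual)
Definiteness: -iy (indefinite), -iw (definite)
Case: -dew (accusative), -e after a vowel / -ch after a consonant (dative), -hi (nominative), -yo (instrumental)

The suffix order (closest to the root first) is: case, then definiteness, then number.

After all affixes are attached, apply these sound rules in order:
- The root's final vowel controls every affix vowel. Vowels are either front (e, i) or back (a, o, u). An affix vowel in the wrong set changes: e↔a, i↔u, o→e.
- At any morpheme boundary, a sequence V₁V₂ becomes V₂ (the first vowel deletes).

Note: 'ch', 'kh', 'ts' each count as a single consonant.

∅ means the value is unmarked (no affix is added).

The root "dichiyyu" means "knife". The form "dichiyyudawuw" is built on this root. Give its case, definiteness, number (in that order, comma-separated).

accusative, definite, dual

Segment: dichiyyu-dew-iw.
case: -dew → accusative.
definiteness: -iw → definite.
number: ∅ → dual.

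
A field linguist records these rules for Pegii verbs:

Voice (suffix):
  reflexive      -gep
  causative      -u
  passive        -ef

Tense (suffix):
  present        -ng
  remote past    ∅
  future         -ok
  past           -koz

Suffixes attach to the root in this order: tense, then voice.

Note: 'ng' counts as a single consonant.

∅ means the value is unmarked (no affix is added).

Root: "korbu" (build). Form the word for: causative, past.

Attach tense past -koz → korbukoz.
Attach voice causative -u → korbukozu.

korbukozu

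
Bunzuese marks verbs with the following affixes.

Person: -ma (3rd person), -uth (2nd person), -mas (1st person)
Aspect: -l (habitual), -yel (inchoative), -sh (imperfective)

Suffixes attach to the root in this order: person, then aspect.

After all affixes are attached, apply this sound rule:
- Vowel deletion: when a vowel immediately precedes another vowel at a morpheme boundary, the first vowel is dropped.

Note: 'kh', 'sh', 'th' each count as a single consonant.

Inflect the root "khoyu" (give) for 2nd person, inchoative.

Attach person 2nd person -uth → khoyuuth.
Attach aspect inchoative -yel → khoyuuthyel.
Apply vowel deletion: khoyuuthyel → khoyuthyel.

khoyuthyel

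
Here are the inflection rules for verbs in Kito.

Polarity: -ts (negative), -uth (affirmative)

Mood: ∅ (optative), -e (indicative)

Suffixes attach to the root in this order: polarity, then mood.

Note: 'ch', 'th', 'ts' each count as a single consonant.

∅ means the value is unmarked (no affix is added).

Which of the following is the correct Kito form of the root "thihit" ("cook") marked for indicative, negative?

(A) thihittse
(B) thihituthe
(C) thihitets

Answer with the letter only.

A

Attach polarity negative -ts → thihitts.
Attach mood indicative -e → thihittse.
So the correct form is thihittse, option (A).
(C) thihitets is wrong: it has the affixes in the wrong order.
(B) thihituthe is wrong: it uses affirmative instead of negative for polarity.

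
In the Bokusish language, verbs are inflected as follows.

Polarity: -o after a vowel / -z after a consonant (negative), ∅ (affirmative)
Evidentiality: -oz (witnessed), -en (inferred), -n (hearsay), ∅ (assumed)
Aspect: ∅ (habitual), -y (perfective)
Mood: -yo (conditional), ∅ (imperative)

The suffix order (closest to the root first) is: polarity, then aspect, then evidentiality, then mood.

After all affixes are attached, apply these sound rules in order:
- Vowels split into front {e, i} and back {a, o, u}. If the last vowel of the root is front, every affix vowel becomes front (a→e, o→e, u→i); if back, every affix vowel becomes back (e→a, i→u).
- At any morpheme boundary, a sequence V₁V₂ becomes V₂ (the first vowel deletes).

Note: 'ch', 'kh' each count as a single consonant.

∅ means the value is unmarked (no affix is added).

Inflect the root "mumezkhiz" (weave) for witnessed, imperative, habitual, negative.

Attach polarity negative -z (after consonant 'z') → mumezkhizz.
aspect = habitual: zero marking, form stays mumezkhizz.
Attach evidentiality witnessed -oz → mumezkhizzoz.
mood = imperative: zero marking, form stays mumezkhizzoz.
Apply vowel harmony: mumezkhizzoz → mumezkhizzez.
Vowel deletion: no change.

mumezkhizzez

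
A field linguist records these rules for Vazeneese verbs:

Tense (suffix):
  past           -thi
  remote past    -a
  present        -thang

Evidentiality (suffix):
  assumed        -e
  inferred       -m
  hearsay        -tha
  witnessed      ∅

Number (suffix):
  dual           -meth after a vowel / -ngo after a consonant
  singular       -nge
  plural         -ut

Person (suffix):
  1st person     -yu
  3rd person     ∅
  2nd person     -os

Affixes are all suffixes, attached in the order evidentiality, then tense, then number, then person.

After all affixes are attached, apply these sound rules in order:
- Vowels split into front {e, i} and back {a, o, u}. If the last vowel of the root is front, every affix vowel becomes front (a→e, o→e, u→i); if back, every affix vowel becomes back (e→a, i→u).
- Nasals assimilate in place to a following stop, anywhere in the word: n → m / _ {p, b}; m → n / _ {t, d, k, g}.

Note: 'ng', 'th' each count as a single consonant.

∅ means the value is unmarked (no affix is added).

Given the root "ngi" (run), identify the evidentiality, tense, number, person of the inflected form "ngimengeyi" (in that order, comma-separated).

inferred, remote past, singular, 1st person

Segment: ngi-m-a-nge-yu.
evidentiality: -m → inferred.
tense: -a → remote past.
number: -nge → singular.
person: -yu → 1st person.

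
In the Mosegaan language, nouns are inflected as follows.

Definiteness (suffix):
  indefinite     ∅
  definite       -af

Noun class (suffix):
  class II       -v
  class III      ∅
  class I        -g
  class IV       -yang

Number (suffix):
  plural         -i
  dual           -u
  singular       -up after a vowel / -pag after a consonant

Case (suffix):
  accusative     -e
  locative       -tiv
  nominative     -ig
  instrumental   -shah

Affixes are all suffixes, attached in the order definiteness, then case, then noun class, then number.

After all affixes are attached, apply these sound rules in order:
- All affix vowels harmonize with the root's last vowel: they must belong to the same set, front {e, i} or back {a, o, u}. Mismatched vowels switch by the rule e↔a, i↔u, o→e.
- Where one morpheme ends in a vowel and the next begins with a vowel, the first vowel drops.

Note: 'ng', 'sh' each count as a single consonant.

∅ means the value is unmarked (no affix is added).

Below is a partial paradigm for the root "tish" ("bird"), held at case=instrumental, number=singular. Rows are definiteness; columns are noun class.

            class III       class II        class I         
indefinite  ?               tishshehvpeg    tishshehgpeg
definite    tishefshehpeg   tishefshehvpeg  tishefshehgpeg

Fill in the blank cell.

definiteness = indefinite: zero marking, form stays tish.
Attach case instrumental -shah → tishshah.
noun class = class III: zero marking, form stays tishshah.
Attach number singular -pag (after consonant 'h') → tishshahpag.
Apply vowel harmony: tishshahpag → tishshehpeg.
Vowel deletion: no change.

tishshehpeg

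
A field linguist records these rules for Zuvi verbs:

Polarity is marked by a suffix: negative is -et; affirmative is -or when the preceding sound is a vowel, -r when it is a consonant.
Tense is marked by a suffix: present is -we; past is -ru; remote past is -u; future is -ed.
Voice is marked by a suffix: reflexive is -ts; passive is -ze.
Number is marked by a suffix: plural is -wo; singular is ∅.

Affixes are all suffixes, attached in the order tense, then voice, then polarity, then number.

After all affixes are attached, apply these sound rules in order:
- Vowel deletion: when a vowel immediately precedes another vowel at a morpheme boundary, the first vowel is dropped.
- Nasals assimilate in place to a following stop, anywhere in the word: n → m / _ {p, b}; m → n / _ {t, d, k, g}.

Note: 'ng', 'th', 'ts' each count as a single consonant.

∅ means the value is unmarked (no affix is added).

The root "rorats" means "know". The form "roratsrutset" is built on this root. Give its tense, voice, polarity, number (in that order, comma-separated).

past, reflexive, negative, singular

Segment: rorats-ru-ts-et.
tense: -ru → past.
voice: -ts → reflexive.
polarity: -et → negative.
number: ∅ → singular.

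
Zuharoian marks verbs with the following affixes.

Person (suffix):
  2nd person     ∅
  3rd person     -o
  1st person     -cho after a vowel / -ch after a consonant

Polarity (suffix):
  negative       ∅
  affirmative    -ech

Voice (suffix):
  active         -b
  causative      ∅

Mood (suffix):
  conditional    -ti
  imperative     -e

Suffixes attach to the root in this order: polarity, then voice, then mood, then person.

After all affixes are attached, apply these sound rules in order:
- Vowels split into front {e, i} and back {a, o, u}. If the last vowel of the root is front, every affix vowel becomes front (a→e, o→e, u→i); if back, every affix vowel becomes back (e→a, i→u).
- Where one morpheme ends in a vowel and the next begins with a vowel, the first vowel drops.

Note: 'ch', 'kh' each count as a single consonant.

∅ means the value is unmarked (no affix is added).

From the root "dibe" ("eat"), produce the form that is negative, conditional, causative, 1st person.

dibetiche

polarity = negative: zero marking, form stays dibe.
voice = causative: zero marking, form stays dibe.
Attach mood conditional -ti → dibeti.
Attach person 1st person -cho (after vowel 'i') → dibeticho.
Apply vowel harmony: dibeticho → dibetiche.
Vowel deletion: no change.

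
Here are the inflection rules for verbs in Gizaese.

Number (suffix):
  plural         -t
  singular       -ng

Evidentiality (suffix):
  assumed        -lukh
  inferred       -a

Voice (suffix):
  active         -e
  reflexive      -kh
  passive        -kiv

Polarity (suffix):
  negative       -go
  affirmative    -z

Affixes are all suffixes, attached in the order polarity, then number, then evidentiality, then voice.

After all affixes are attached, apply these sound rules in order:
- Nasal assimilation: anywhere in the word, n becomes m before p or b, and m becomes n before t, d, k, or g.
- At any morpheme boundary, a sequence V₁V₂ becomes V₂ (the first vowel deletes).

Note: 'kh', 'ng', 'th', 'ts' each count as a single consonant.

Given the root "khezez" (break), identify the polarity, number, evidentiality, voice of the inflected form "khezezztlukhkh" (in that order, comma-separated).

affirmative, plural, assumed, reflexive

Segment: khezez-z-t-lukh-kh.
polarity: -z → affirmative.
number: -t → plural.
evidentiality: -lukh → assumed.
voice: -kh → reflexive.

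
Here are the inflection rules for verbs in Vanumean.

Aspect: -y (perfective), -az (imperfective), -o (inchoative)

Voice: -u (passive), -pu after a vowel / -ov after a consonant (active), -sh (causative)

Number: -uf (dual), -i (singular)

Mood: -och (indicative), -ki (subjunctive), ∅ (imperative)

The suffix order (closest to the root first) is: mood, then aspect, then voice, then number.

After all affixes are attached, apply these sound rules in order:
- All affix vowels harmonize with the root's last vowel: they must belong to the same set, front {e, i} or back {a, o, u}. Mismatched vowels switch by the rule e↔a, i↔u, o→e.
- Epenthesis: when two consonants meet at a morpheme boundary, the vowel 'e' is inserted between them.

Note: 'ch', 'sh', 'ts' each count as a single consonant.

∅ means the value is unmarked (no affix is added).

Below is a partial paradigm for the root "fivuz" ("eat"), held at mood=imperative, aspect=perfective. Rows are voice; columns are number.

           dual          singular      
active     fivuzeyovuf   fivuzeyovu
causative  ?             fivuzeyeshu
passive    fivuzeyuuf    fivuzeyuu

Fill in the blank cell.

mood = imperative: zero marking, form stays fivuz.
Attach aspect perfective -y → fivuzy.
Attach voice causative -sh → fivuzysh.
Attach number dual -uf → fivuzyshuf.
Vowel harmony: no change.
Apply epenthesis: fivuzyshuf → fivuzeyeshuf.

fivuzeyeshuf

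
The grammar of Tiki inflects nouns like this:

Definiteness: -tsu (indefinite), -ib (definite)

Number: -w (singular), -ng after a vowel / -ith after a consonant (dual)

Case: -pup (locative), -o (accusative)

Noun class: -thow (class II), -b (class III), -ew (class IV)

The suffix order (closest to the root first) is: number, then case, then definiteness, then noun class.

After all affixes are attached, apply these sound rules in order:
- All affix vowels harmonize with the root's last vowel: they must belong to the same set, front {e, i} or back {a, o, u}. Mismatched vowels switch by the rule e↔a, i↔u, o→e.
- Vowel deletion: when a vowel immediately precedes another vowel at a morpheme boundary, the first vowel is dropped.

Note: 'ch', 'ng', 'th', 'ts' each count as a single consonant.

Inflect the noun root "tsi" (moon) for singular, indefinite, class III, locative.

Attach number singular -w → tsiw.
Attach case locative -pup → tsiwpup.
Attach definiteness indefinite -tsu → tsiwpuptsu.
Attach noun class class III -b → tsiwpuptsub.
Apply vowel harmony: tsiwpuptsub → tsiwpiptsib.
Vowel deletion: no change.

tsiwpiptsib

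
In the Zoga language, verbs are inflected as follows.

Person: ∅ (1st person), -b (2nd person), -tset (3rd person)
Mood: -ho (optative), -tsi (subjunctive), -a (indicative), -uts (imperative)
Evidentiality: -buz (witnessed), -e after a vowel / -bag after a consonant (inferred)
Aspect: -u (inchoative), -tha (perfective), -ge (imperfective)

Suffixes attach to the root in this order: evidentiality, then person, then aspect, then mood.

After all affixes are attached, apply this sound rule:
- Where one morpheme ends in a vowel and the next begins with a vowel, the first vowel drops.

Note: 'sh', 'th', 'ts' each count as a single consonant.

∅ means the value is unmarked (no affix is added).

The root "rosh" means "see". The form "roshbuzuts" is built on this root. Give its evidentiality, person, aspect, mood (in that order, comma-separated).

Segment: rosh-buz-u-uts.
evidentiality: -buz → witnessed.
person: ∅ → 1st person.
aspect: -u → inchoative.
mood: -uts → imperative.

witnessed, 1st person, inchoative, imperative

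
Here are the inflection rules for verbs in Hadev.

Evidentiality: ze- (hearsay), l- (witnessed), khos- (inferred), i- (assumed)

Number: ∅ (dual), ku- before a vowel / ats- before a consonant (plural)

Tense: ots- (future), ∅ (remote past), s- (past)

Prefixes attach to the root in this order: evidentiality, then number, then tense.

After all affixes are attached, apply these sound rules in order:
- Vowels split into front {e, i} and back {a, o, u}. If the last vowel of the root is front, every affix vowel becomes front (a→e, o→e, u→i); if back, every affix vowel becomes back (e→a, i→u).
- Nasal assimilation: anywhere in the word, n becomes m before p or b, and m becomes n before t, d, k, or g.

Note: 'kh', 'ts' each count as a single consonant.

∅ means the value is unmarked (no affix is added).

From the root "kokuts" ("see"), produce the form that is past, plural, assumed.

Attach evidentiality assumed i- → ikokuts.
Attach number plural ku- (before vowel 'i') → kuikokuts.
Attach tense past s- → skuikokuts.
Apply vowel harmony: skuikokuts → skuukokuts.
Nasal assimilation: no change.

skuukokuts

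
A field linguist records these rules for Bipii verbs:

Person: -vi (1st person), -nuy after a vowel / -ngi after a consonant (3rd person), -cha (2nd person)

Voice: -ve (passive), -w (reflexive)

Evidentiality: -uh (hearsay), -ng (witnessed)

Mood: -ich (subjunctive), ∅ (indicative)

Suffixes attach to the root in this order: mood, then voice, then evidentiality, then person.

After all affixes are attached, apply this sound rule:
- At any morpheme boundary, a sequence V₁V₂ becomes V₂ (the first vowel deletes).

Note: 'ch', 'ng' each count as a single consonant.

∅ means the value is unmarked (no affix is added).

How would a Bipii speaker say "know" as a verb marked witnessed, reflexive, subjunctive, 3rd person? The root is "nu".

Attach mood subjunctive -ich → nuich.
Attach voice reflexive -w → nuichw.
Attach evidentiality witnessed -ng → nuichwng.
Attach person 3rd person -ngi (after consonant 'ng') → nuichwngngi.
Apply vowel deletion: nuichwngngi → nichwngngi.

nichwngngi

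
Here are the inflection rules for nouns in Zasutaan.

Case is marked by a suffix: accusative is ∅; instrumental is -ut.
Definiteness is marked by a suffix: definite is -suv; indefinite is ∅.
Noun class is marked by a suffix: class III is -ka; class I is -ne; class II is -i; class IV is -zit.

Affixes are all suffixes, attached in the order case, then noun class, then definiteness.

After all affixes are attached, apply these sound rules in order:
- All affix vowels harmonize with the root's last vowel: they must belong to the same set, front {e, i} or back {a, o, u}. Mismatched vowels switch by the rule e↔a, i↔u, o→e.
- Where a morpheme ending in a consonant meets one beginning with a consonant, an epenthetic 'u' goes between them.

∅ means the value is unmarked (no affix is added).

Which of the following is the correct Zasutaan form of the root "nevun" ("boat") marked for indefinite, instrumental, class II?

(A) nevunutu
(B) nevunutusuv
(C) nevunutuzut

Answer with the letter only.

A

Attach case instrumental -ut → nevunut.
Attach noun class class II -i → nevunuti.
definiteness = indefinite: zero marking, form stays nevunuti.
Apply vowel harmony: nevunuti → nevunutu.
Epenthesis: no change.
So the correct form is nevunutu, option (A).
(C) nevunutuzut is wrong: it uses class IV instead of class II for noun class.
(B) nevunutusuv is wrong: it uses definite instead of indefinite for definiteness.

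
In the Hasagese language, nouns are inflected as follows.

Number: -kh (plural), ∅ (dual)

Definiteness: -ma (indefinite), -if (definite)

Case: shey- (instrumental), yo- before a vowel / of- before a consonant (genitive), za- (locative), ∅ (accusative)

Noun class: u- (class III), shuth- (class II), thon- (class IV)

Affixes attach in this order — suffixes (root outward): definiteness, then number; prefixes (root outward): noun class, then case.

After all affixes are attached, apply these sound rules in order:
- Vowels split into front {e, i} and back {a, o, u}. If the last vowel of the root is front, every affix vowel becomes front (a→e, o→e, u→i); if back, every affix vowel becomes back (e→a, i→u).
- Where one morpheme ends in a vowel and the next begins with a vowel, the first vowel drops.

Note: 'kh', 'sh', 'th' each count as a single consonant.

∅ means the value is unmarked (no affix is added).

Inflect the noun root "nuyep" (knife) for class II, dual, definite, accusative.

shithnuyepif

Attach noun class class II shuth- → shuthnuyep.
Attach definiteness definite -if → shuthnuyepif.
number = dual: zero marking, form stays shuthnuyepif.
case = accusative: zero marking, form stays shuthnuyepif.
Apply vowel harmony: shuthnuyepif → shithnuyepif.
Vowel deletion: no change.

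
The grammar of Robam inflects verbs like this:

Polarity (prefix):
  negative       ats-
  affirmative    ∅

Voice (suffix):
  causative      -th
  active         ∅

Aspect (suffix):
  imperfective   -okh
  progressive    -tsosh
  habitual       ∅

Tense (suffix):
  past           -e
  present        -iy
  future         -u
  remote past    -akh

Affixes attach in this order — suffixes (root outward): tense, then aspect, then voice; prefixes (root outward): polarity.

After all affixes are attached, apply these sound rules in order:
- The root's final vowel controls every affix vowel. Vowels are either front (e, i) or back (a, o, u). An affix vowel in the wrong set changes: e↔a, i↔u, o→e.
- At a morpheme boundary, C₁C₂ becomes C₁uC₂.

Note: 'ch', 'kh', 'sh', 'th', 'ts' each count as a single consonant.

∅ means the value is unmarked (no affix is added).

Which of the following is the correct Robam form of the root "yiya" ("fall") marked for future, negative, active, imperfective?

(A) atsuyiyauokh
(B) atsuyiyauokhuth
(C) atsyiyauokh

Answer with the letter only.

Attach tense future -u → yiyau.
Attach aspect imperfective -okh → yiyauokh.
voice = active: zero marking, form stays yiyauokh.
Attach polarity negative ats- → atsyiyauokh.
Vowel harmony: no change.
Apply epenthesis: atsyiyauokh → atsuyiyauokh.
So the correct form is atsuyiyauokh, option (A).
(B) atsuyiyauokhuth is wrong: it uses causative instead of active for voice.
(C) atsyiyauokh is wrong: it fails to apply the sound rule(s).

A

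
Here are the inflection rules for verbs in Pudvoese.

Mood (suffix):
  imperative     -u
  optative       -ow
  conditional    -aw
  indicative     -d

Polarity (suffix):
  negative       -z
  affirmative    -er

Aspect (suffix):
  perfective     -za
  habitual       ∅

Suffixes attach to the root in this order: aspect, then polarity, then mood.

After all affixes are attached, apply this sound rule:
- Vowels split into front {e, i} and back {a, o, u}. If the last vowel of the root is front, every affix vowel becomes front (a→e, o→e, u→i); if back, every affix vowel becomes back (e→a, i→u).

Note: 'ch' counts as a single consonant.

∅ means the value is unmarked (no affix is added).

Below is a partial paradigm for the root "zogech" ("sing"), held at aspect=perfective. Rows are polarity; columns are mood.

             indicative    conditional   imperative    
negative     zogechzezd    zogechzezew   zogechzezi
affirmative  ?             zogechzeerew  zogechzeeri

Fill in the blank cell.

zogechzeerd

Attach aspect perfective -za → zogechza.
Attach polarity affirmative -er → zogechzaer.
Attach mood indicative -d → zogechzaerd.
Apply vowel harmony: zogechzaerd → zogechzeerd.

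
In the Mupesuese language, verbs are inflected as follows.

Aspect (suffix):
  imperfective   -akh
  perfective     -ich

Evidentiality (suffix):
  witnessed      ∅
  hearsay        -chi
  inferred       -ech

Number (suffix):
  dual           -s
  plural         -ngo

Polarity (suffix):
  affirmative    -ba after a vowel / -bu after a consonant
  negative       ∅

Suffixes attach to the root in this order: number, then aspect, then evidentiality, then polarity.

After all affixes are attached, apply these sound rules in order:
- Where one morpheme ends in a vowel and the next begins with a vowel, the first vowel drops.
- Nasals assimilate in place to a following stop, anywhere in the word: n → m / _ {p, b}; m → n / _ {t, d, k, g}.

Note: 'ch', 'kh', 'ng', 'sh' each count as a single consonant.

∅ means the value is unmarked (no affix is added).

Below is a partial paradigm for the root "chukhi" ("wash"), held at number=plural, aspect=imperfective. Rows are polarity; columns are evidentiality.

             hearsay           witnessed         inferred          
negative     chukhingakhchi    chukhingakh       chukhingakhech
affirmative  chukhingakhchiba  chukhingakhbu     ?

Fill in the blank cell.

Attach number plural -ngo → chukhingo.
Attach aspect imperfective -akh → chukhingoakh.
Attach evidentiality inferred -ech → chukhingoakhech.
Attach polarity affirmative -bu (after consonant 'ch') → chukhingoakhechbu.
Apply vowel deletion: chukhingoakhechbu → chukhingakhechbu.
Nasal assimilation: no change.

chukhingakhechbu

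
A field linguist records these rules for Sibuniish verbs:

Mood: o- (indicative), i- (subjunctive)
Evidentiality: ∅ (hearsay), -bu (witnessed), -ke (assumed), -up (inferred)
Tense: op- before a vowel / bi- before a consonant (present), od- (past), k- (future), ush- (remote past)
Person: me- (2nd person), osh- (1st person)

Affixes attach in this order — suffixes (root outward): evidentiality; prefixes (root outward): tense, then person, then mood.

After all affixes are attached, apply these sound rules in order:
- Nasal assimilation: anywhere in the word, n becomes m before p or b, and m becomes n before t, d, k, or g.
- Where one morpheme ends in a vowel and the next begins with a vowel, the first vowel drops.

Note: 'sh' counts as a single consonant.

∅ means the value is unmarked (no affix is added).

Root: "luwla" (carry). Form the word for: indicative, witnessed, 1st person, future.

oshkluwlabu

Attach tense future k- → kluwla.
Attach person 1st person osh- → oshkluwla.
Attach evidentiality witnessed -bu → oshkluwlabu.
Attach mood indicative o- → ooshkluwlabu.
Nasal assimilation: no change.
Apply vowel deletion: ooshkluwlabu → oshkluwlabu.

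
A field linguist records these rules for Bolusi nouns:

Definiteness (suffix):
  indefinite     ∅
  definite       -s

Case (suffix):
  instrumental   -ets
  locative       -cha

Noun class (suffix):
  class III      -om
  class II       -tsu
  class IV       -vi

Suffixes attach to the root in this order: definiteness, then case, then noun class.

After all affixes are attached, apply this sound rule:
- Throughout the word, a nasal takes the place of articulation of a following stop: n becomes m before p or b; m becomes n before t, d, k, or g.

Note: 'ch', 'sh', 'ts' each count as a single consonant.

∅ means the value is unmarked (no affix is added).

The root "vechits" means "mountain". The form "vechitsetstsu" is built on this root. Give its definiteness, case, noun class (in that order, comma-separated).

indefinite, instrumental, class II

Segment: vechits-ets-tsu.
definiteness: ∅ → indefinite.
case: -ets → instrumental.
noun class: -tsu → class II.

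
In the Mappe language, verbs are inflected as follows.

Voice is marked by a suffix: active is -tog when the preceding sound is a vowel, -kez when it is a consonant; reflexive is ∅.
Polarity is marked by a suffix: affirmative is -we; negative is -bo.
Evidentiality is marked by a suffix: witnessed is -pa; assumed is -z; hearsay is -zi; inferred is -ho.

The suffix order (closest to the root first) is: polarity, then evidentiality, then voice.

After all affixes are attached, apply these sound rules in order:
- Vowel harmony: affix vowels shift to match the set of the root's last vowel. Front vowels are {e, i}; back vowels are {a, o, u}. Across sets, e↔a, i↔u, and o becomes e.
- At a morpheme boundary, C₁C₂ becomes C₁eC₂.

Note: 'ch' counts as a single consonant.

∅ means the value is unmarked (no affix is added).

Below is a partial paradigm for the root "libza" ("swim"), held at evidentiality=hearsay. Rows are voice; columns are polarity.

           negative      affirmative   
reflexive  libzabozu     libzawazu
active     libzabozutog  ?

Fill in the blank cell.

libzawazutog

Attach polarity affirmative -we → libzawe.
Attach evidentiality hearsay -zi → libzawezi.
Attach voice active -tog (after vowel 'i') → libzawezitog.
Apply vowel harmony: libzawezitog → libzawazutog.
Epenthesis: no change.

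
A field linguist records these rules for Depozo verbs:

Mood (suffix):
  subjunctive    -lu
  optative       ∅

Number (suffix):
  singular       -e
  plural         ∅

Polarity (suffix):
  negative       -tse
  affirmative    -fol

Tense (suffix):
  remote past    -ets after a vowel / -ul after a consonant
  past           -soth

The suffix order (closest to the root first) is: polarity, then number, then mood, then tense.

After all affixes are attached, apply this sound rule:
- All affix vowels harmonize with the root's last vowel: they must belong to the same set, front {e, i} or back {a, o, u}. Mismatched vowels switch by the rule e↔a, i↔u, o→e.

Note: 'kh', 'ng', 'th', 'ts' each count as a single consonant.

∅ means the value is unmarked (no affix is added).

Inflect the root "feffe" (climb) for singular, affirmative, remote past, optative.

Attach polarity affirmative -fol → feffefol.
Attach number singular -e → feffefole.
mood = optative: zero marking, form stays feffefole.
Attach tense remote past -ets (after vowel 'e') → feffefoleets.
Apply vowel harmony: feffefoleets → feffefeleets.

feffefeleets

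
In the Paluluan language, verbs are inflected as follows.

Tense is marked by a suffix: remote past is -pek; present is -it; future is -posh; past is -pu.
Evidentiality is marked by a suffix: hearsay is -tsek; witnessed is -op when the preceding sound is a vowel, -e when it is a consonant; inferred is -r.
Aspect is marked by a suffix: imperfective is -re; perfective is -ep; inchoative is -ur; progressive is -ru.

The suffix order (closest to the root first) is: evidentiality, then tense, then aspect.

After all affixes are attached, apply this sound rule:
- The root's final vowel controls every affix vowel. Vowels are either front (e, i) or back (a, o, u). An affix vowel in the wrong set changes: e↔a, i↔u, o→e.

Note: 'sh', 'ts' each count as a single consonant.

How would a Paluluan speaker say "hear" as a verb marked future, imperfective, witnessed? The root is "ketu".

Attach evidentiality witnessed -op (after vowel 'u') → ketuop.
Attach tense future -posh → ketuopposh.
Attach aspect imperfective -re → ketuopposhre.
Apply vowel harmony: ketuopposhre → ketuopposhra.

ketuopposhra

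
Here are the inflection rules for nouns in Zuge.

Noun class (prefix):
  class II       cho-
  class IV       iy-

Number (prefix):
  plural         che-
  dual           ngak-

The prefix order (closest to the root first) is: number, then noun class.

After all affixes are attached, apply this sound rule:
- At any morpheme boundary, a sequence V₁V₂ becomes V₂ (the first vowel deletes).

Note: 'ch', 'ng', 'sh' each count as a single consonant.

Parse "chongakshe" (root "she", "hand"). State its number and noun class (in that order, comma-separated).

dual, class II

Segment: cho-ngak-she.
number: ngak- → dual.
noun class: cho- → class II.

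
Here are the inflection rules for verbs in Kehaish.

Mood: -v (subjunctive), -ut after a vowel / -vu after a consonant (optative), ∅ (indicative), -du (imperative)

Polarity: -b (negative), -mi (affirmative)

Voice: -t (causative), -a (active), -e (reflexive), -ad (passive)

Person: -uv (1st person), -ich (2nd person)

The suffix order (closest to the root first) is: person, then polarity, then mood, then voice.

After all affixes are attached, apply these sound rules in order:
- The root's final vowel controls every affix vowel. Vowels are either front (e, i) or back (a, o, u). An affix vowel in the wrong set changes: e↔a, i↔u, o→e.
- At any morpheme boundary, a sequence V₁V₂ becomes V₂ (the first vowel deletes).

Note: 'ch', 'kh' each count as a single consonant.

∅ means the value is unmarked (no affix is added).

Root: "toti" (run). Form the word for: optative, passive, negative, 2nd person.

totichbved

Attach person 2nd person -ich → totiich.
Attach polarity negative -b → totiichb.
Attach mood optative -vu (after consonant 'b') → totiichbvu.
Attach voice passive -ad → totiichbvuad.
Apply vowel harmony: totiichbvuad → totiichbvied.
Apply vowel deletion: totiichbvied → totichbved.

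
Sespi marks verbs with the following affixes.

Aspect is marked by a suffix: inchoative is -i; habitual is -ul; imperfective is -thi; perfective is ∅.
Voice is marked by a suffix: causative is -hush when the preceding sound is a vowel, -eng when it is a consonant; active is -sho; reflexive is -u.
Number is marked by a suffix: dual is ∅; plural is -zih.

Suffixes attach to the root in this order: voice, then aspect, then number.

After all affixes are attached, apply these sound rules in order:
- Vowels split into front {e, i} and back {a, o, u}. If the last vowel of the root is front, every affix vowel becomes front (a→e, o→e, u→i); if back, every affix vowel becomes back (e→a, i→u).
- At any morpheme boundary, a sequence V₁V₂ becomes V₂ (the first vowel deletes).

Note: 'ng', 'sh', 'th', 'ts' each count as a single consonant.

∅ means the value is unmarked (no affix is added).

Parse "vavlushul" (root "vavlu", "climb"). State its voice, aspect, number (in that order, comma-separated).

active, habitual, dual

Segment: vavlu-sho-ul.
voice: -sho → active.
aspect: -ul → habitual.
number: ∅ → dual.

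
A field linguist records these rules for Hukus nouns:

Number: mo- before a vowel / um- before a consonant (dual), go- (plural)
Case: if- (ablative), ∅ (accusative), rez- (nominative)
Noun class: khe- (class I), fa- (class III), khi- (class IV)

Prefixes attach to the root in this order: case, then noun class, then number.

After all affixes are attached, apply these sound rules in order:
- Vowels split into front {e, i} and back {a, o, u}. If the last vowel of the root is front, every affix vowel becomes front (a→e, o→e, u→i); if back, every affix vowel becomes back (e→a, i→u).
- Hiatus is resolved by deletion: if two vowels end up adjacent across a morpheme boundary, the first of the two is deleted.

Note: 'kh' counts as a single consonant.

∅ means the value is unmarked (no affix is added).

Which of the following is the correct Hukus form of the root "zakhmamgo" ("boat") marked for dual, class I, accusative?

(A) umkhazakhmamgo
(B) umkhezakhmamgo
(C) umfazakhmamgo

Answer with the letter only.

case = accusative: zero marking, form stays zakhmamgo.
Attach noun class class I khe- → khezakhmamgo.
Attach number dual um- (before consonant 'kh') → umkhezakhmamgo.
Apply vowel harmony: umkhezakhmamgo → umkhazakhmamgo.
Vowel deletion: no change.
So the correct form is umkhazakhmamgo, option (A).
(B) umkhezakhmamgo is wrong: it fails to apply the sound rule(s).
(C) umfazakhmamgo is wrong: it uses class III instead of class I for noun class.

A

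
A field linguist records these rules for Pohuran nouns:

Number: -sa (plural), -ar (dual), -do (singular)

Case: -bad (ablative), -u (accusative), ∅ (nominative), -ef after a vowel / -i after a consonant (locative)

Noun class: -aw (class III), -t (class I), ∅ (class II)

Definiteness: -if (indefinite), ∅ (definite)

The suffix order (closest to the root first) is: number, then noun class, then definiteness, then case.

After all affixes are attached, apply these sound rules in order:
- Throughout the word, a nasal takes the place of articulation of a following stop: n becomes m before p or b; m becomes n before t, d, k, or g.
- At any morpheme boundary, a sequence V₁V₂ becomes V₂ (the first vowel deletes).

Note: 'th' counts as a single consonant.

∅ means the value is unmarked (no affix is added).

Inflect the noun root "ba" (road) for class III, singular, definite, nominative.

badaw

Attach number singular -do → bado.
Attach noun class class III -aw → badoaw.
definiteness = definite: zero marking, form stays badoaw.
case = nominative: zero marking, form stays badoaw.
Nasal assimilation: no change.
Apply vowel deletion: badoaw → badaw.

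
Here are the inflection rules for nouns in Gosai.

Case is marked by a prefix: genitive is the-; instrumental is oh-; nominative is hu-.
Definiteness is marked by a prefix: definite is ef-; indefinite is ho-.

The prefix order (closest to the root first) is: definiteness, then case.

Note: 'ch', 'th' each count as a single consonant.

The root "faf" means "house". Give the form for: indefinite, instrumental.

Attach definiteness indefinite ho- → hofaf.
Attach case instrumental oh- → ohhofaf.

ohhofaf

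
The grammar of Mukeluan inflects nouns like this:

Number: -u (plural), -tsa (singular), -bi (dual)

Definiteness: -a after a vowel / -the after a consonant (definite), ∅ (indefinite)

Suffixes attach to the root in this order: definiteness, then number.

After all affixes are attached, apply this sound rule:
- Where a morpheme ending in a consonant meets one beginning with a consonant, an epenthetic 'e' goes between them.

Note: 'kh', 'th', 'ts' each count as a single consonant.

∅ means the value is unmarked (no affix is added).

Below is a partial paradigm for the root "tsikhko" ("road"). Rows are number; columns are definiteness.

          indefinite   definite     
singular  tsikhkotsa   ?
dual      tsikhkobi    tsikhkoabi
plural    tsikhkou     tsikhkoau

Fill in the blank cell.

Attach definiteness definite -a (after vowel 'o') → tsikhkoa.
Attach number singular -tsa → tsikhkoatsa.
Epenthesis: no change.

tsikhkoatsa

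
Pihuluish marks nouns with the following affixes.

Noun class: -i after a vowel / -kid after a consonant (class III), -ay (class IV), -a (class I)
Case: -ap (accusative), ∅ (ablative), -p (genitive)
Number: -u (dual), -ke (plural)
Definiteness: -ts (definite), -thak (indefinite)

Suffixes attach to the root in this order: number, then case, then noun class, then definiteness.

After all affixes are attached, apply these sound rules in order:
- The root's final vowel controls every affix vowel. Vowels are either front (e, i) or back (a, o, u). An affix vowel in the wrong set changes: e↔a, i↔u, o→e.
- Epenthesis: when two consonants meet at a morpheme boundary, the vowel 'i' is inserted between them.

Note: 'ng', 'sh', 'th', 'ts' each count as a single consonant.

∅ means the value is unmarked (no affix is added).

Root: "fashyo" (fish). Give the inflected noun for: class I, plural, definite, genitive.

Attach number plural -ke → fashyoke.
Attach case genitive -p → fashyokep.
Attach noun class class I -a → fashyokepa.
Attach definiteness definite -ts → fashyokepats.
Apply vowel harmony: fashyokepats → fashyokapats.
Epenthesis: no change.

fashyokapats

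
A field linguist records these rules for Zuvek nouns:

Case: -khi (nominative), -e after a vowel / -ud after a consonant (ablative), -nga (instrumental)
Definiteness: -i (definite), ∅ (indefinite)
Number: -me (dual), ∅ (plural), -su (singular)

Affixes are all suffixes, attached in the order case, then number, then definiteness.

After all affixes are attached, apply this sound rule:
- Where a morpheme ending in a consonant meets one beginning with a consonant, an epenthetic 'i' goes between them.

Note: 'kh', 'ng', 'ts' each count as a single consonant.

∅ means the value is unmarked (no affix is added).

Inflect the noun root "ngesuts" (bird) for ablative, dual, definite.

Attach case ablative -ud (after consonant 'ts') → ngesutsud.
Attach number dual -me → ngesutsudme.
Attach definiteness definite -i → ngesutsudmei.
Apply epenthesis: ngesutsudmei → ngesutsudimei.

ngesutsudimei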